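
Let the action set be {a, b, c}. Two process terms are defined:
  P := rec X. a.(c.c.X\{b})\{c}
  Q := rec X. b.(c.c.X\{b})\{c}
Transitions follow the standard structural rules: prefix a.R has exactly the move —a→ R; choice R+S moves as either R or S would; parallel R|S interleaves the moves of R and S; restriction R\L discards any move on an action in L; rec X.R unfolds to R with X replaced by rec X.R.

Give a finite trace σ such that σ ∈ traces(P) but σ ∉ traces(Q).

Reachable graph of P (2 states):
  u0 = rec X. a.(c.c.X\{b})\{c} has moves -a-> u1
  u1 = (c.c.(rec X. a.(c.c.X\{b})\{c})\{b})\{c} has moves ∅
Reachable graph of Q (2 states):
  v0 = rec X. b.(c.c.X\{b})\{c} has moves -b-> v1
  v1 = (c.c.(rec X. b.(c.c.X\{b})\{c})\{b})\{c} has moves ∅
Trace ⟨a⟩ through P, begin at {u0}:
  [1] a ⇒ {u1}
  ✓ P
Trace ⟨a⟩ through Q, begin at {v0}:
  [1] a ⇒ no successor for Q

a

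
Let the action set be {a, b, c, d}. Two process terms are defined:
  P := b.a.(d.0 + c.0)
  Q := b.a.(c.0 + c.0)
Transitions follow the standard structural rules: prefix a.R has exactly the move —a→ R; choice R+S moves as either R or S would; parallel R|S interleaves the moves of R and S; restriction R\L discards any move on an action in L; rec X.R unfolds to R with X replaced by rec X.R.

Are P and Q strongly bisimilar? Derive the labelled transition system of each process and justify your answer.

NO

P's transition system — 4 states:
  u0 = b.a.(d.0 + c.0) → =b=> u1
  u1 = a.(d.0 + c.0) → =a=> u2
  u2 = d.0 + c.0 → =c=> u3, =d=> u3
  u3 = 0 → ·
Q's transition system — 4 states:
  v0 = b.a.(c.0 + c.0) → =b=> v1
  v1 = a.(c.0 + c.0) → =a=> v2
  v2 = c.0 + c.0 → =c=> v3
  v3 = 0 → ·
Coarsest stable partition (strong bisimilarity classes):
  B0 = {u0}
  B1 = {u1}
  B2 = {u2}
  B3 = {u3, v3}
  B4 = {v0}
  B5 = {v1}
  B6 = {v2}
u0 ∈ B0, v0 ∈ B4 → different blocks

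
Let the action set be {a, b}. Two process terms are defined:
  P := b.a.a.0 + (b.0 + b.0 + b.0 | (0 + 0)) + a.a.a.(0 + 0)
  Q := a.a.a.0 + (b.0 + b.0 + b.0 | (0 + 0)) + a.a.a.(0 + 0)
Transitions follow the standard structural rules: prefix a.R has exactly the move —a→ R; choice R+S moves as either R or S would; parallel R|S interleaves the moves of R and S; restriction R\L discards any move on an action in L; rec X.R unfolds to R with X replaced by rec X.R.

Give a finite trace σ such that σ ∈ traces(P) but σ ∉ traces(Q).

LTS(P): 8 reachable states
  m0 = b.a.a.0 + (b.0 + b.0 + b.0 | (0 + 0)) + a.a.a.(0 + 0) ⊢ ··a··> m1, ··b··> m2, ··b··> m3, ··b··> m4
  m1 = a.a.(0 + 0) ⊢ ··a··> m5
  m2 = 0 ⊢ ∅
  m3 = 0 | (0 + 0) ⊢ ∅
  m4 = a.a.0 ⊢ ··a··> m6
  m5 = a.(0 + 0) ⊢ ··a··> m7
  m6 = a.0 ⊢ ··a··> m2
  m7 = 0 + 0 ⊢ ∅
LTS(Q): 8 reachable states
  n0 = a.a.a.0 + (b.0 + b.0 + b.0 | (0 + 0)) + a.a.a.(0 + 0) ⊢ ··a··> n1, ··a··> n2, ··b··> n3, ··b··> n4
  n1 = a.a.(0 + 0) ⊢ ··a··> n5
  n2 = a.a.0 ⊢ ··a··> n6
  n3 = 0 ⊢ ∅
  n4 = 0 | (0 + 0) ⊢ ∅
  n5 = a.(0 + 0) ⊢ ··a··> n7
  n6 = a.0 ⊢ ··a··> n3
  n7 = 0 + 0 ⊢ ∅
Trace ⟨ba⟩ through P, begin at {m0}:
  step 1 (b): {m2, m3, m4}
  step 2 (a): {m6}
  — P admits the full trace.
Trace ⟨ba⟩ through Q, begin at {n0}:
  step 1 (b): {n3, n4}
  step 2 (a): ∅  — Q cannot continue

ba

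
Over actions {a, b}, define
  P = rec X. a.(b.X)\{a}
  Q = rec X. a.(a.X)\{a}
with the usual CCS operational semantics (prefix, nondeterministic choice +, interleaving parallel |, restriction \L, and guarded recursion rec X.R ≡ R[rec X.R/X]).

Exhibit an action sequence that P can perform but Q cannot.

ab

Reachable graph of P (3 states):
  p0 = rec X. a.(b.X)\{a} | —a→ p1
  p1 = (b.(rec X. a.(b.X)\{a}))\{a} | —b→ p2
  p2 = (rec X. a.(b.X)\{a})\{a} | (no moves)
Reachable graph of Q (2 states):
  q0 = rec X. a.(a.X)\{a} | —a→ q1
  q1 = (a.(rec X. a.(a.X)\{a}))\{a} | (no moves)
Run σ = ⟨ab⟩ on P: start {p0}
  after a @ step 1: {p1}
  after b @ step 2: {p2}
  — P admits the full trace.
Run σ = ⟨ab⟩ on Q: start {q0}
  after a @ step 1: {q1}
  after b @ step 2: no successor for Q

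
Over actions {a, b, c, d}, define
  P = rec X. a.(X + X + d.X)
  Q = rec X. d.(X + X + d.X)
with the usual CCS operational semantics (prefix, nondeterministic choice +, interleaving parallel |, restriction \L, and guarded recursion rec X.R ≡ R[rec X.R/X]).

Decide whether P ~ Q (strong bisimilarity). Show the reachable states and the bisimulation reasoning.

not bisimilar

P's transition system — 2 states:
  p0 = rec X. a.(X + X + d.X) has moves —a→ p1
  p1 = (rec X. a.(X + X + d.X)) + (rec X. a.(X + X + d.X)) + d.(rec X. a.(X + X + d.X)) has moves —a→ p1, —d→ p0
Q's transition system — 2 states:
  q0 = rec X. d.(X + X + d.X) has moves —d→ q1
  q1 = (rec X. d.(X + X + d.X)) + (rec X. d.(X + X + d.X)) + d.(rec X. d.(X + X + d.X)) has moves —d→ q0, —d→ q1
Bisimilarity quotient blocks:
  B0 = {p0}
  B1 = {p1}
  B2 = {q0, q1}
p0 ∈ B0, q0 ∈ B2 → different blocks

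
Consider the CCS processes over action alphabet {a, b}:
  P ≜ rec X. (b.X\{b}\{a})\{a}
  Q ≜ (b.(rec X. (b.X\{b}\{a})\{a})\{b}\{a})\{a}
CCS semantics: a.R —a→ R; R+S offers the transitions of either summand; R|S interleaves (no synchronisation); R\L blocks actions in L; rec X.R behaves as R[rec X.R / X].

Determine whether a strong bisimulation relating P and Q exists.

LTS(P): 2 reachable states
  p0 = rec X. (b.X\{b}\{a})\{a} has moves ··b··> p1
  p1 = (rec X. (b.X\{b}\{a})\{a})\{b}\{a}\{a} has moves deadlocked
LTS(Q): 2 reachable states
  q0 = (b.(rec X. (b.X\{b}\{a})\{a})\{b}\{a})\{a} has moves ··b··> q1
  q1 = (rec X. (b.X\{b}\{a})\{a})\{b}\{a}\{a} has moves deadlocked
Bisimilarity quotient blocks:
  B0 = {p0, q0}
  B1 = {p1, q1}
p0 ∈ B0, q0 ∈ B0 → same block

P ~ Q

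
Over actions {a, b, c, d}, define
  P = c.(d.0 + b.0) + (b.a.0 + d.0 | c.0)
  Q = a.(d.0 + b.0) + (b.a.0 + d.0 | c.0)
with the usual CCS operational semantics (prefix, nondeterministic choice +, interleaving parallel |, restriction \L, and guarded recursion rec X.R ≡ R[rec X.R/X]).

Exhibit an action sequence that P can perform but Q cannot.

Reachable graph of P (7 states):
  p0 = c.(d.0 + b.0) + (b.a.0 + d.0 | c.0) ⊢ —b→ p1, —c→ p2, —c→ p3, —d→ p4
  p1 = a.0 ⊢ —a→ p5
  p2 = d.0 + b.0 ⊢ —b→ p5, —d→ p5
  p3 = d.0 | 0 ⊢ —d→ p6
  p4 = 0 | c.0 ⊢ —c→ p6
  p5 = 0 ⊢ ∅
  p6 = 0 | 0 ⊢ ∅
Reachable graph of Q (7 states):
  q0 = a.(d.0 + b.0) + (b.a.0 + d.0 | c.0) ⊢ —a→ q1, —b→ q2, —c→ q3, —d→ q4
  q1 = d.0 + b.0 ⊢ —b→ q5, —d→ q5
  q2 = a.0 ⊢ —a→ q5
  q3 = d.0 | 0 ⊢ —d→ q6
  q4 = 0 | c.0 ⊢ —c→ q6
  q5 = 0 ⊢ ∅
  q6 = 0 | 0 ⊢ ∅
Trace ⟨cb⟩ through P, begin at {p0}:
  after c @ step 1: {p2, p3}
  after b @ step 2: {p5}
  P completes σ.
Trace ⟨cb⟩ through Q, begin at {q0}:
  after c @ step 1: {q3}
  after b @ step 2: ∅  — Q cannot continue

cb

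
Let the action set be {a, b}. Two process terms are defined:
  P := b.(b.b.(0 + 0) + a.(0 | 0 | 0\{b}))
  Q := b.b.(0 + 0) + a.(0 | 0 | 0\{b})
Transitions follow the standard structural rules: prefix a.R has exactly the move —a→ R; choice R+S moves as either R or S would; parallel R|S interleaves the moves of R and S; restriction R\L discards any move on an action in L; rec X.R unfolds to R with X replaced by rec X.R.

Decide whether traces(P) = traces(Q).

NO — witness ⟨ba⟩

P's transition system — 5 states:
  u0 = b.(b.b.(0 + 0) + a.(0 | 0 | 0\{b})) | ··b··> u1
  u1 = b.b.(0 + 0) + a.(0 | 0 | 0\{b}) | ··a··> u2, ··b··> u3
  u2 = 0 | 0 | 0\{b} | stopped
  u3 = b.(0 + 0) | ··b··> u4
  u4 = 0 + 0 | stopped
Q's transition system — 4 states:
  v0 = b.b.(0 + 0) + a.(0 | 0 | 0\{b}) | ··a··> v1, ··b··> v2
  v1 = 0 | 0 | 0\{b} | stopped
  v2 = b.(0 + 0) | ··b··> v3
  v3 = 0 + 0 | stopped
Trace ⟨ba⟩ through P, begin at {u0}:
  after b @ step 1: {u1}
  after a @ step 2: {u2}
  P completes σ.
Trace ⟨ba⟩ through Q, begin at {v0}:
  after b @ step 1: {v2}
  after a @ step 2: ∅ (Q stuck)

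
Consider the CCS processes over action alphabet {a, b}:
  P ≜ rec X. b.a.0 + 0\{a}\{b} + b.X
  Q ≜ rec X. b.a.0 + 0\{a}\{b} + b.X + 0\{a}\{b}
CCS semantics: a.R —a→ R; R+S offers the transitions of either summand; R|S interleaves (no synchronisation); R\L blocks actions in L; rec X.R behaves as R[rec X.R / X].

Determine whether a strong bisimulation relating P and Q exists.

LTS(P): 3 reachable states
  m0 = rec X. b.a.0 + 0\{a}\{b} + b.X has moves =b=> m0, =b=> m1
  m1 = a.0 has moves =a=> m2
  m2 = 0 has moves stopped
LTS(Q): 3 reachable states
  n0 = rec X. b.a.0 + 0\{a}\{b} + b.X + 0\{a}\{b} has moves =b=> n0, =b=> n1
  n1 = a.0 has moves =a=> n2
  n2 = 0 has moves stopped
Bisimilarity quotient blocks:
  B0 = {m0, n0}
  B1 = {m1, n1}
  B2 = {m2, n2}
m0 ∈ B0, n0 ∈ B0 → same block

bisimilar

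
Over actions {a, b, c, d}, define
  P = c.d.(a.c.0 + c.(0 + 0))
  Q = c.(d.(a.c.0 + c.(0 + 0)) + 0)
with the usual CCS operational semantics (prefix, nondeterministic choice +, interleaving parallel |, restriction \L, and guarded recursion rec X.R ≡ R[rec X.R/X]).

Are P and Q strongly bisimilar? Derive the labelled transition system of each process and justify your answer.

P ~ Q

LTS(P): 6 reachable states
  m0 = c.d.(a.c.0 + c.(0 + 0)) | —c→ m1
  m1 = d.(a.c.0 + c.(0 + 0)) | —d→ m2
  m2 = a.c.0 + c.(0 + 0) | —a→ m3, —c→ m4
  m3 = c.0 | —c→ m5
  m4 = 0 + 0 | stopped
  m5 = 0 | stopped
LTS(Q): 6 reachable states
  n0 = c.(d.(a.c.0 + c.(0 + 0)) + 0) | —c→ n1
  n1 = d.(a.c.0 + c.(0 + 0)) + 0 | —d→ n2
  n2 = a.c.0 + c.(0 + 0) | —a→ n3, —c→ n4
  n3 = c.0 | —c→ n5
  n4 = 0 + 0 | stopped
  n5 = 0 | stopped
Bisimilarity quotient blocks:
  B0 = {m0, n0}
  B1 = {m1, n1}
  B2 = {m2, n2}
  B3 = {m4, m5, n4, n5}
  B4 = {m3, n3}
m0 ∈ B0, n0 ∈ B0 → same block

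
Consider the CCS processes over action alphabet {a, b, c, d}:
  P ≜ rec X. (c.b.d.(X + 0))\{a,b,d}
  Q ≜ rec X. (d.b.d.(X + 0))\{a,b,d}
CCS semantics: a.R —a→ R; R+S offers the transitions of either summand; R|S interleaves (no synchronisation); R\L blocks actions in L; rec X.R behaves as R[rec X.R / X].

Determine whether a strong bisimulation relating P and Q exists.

LTS(P): 2 reachable states
  s0 = rec X. (c.b.d.(X + 0))\{a,b,d} ⊢ ··c··> s1
  s1 = (b.d.((rec X. (c.b.d.(X + 0))\{a,b,d}) + 0))\{a,b,d} ⊢ ∅
LTS(Q): 1 reachable states
  t0 = rec X. (d.b.d.(X + 0))\{a,b,d} ⊢ ∅
Partition-refinement fixed point:
  B0 = {s0}
  B1 = {s1, t0}
s0 ∈ B0, t0 ∈ B1 → different blocks

not bisimilar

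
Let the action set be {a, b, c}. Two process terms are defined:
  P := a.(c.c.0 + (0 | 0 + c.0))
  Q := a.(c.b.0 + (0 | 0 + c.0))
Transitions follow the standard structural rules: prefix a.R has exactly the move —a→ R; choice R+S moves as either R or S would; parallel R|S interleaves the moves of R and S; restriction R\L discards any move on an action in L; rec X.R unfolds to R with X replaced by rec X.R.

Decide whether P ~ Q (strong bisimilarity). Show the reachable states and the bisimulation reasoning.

LTS(P): 4 reachable states
  u0 = a.(c.c.0 + (0 | 0 + c.0)) → --a--▸ u1
  u1 = c.c.0 + (0 | 0 + c.0) → --c--▸ u2, --c--▸ u3
  u2 = 0 → deadlocked
  u3 = c.0 → --c--▸ u2
LTS(Q): 4 reachable states
  v0 = a.(c.b.0 + (0 | 0 + c.0)) → --a--▸ v1
  v1 = c.b.0 + (0 | 0 + c.0) → --c--▸ v2, --c--▸ v3
  v2 = 0 → deadlocked
  v3 = b.0 → --b--▸ v2
Partition-refinement fixed point:
  B0 = {u0}
  B1 = {u1}
  B2 = {u3}
  B3 = {u2, v2}
  B4 = {v0}
  B5 = {v1}
  B6 = {v3}
u0 ∈ B0, v0 ∈ B4 → different blocks

P ≁ Q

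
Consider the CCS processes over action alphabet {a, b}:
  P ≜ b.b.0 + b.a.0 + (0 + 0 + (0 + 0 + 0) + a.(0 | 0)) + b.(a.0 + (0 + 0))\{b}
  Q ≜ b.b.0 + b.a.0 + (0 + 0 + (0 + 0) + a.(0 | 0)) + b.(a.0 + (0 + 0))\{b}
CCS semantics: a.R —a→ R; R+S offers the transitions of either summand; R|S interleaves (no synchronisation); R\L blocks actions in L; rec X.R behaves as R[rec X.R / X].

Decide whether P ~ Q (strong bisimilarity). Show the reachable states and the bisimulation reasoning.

P's transition system — 7 states:
  p0 = b.b.0 + b.a.0 + (0 + 0 + (0 + 0 + 0) + a.(0 | 0)) + b.(a.0 + (0 + 0))\{b} has moves -a-> p1, -b-> p2, -b-> p3, -b-> p4
  p1 = 0 | 0 has moves ∅
  p2 = (a.0 + (0 + 0))\{b} has moves -a-> p5
  p3 = a.0 has moves -a-> p6
  p4 = b.0 has moves -b-> p6
  p5 = 0\{b} has moves ∅
  p6 = 0 has moves ∅
Q's transition system — 7 states:
  q0 = b.b.0 + b.a.0 + (0 + 0 + (0 + 0) + a.(0 | 0)) + b.(a.0 + (0 + 0))\{b} has moves -a-> q1, -b-> q2, -b-> q3, -b-> q4
  q1 = 0 | 0 has moves ∅
  q2 = (a.0 + (0 + 0))\{b} has moves -a-> q5
  q3 = a.0 has moves -a-> q6
  q4 = b.0 has moves -b-> q6
  q5 = 0\{b} has moves ∅
  q6 = 0 has moves ∅
Coarsest stable partition (strong bisimilarity classes):
  B0 = {p0, q0}
  B1 = {p1, p5, p6, q1, q5, q6}
  B2 = {p2, p3, q2, q3}
  B3 = {p4, q4}
p0 ∈ B0, q0 ∈ B0 → same block

bisimilar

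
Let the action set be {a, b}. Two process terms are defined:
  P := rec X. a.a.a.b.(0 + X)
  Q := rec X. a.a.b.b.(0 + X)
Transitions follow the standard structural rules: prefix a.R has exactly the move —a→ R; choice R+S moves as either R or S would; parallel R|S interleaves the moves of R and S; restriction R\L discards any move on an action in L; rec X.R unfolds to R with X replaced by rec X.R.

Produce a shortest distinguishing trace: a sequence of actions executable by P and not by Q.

LTS(P): 5 reachable states
  u0 = rec X. a.a.a.b.(0 + X) → -a-> u1
  u1 = a.a.b.(0 + (rec X. a.a.a.b.(0 + X))) → -a-> u2
  u2 = a.b.(0 + (rec X. a.a.a.b.(0 + X))) → -a-> u3
  u3 = b.(0 + (rec X. a.a.a.b.(0 + X))) → -b-> u4
  u4 = 0 + (rec X. a.a.a.b.(0 + X)) → -a-> u1
LTS(Q): 5 reachable states
  v0 = rec X. a.a.b.b.(0 + X) → -a-> v1
  v1 = a.b.b.(0 + (rec X. a.a.b.b.(0 + X))) → -a-> v2
  v2 = b.b.(0 + (rec X. a.a.b.b.(0 + X))) → -b-> v3
  v3 = b.(0 + (rec X. a.a.b.b.(0 + X))) → -b-> v4
  v4 = 0 + (rec X. a.a.b.b.(0 + X)) → -a-> v1
Trace ⟨aaa⟩ through P, begin at {u0}:
  after a @ step 1: {u1}
  after a @ step 2: {u2}
  after a @ step 3: {u3}
  P completes σ.
Trace ⟨aaa⟩ through Q, begin at {v0}:
  after a @ step 1: {v1}
  after a @ step 2: {v2}
  after a @ step 3: ∅  — Q cannot continue

aaa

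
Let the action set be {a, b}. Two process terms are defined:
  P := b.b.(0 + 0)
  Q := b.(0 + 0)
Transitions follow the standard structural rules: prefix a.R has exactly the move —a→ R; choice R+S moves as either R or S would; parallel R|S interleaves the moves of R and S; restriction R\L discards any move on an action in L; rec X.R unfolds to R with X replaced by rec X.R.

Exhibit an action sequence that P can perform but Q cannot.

bb

Reachable graph of P (3 states):
  s0 = b.b.(0 + 0) | =b=> s1
  s1 = b.(0 + 0) | =b=> s2
  s2 = 0 + 0 | stopped
Reachable graph of Q (2 states):
  t0 = b.(0 + 0) | =b=> t1
  t1 = 0 + 0 | stopped
Run σ = ⟨bb⟩ on P: start {s0}
  [1] b ⇒ {s1}
  [2] b ⇒ {s2}
  — P admits the full trace.
Run σ = ⟨bb⟩ on Q: start {t0}
  [1] b ⇒ {t1}
  [2] b ⇒ no successor for Q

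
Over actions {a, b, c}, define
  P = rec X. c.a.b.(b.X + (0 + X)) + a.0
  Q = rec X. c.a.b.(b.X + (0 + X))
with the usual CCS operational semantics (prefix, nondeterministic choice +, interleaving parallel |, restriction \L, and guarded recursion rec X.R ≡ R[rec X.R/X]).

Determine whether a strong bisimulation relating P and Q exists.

NO

P's transition system — 5 states:
  s0 = rec X. c.a.b.(b.X + (0 + X)) + a.0 has moves -a-> s1, -c-> s2
  s1 = 0 has moves ∅
  s2 = a.b.(b.(rec X. c.a.b.(b.X + (0 + X)) + a.0) + (0 + (rec X. c.a.b.(b.X + (0 + X)) + a.0))) has moves -a-> s3
  s3 = b.(b.(rec X. c.a.b.(b.X + (0 + X)) + a.0) + (0 + (rec X. c.a.b.(b.X + (0 + X)) + a.0))) has moves -b-> s4
  s4 = b.(rec X. c.a.b.(b.X + (0 + X)) + a.0) + (0 + (rec X. c.a.b.(b.X + (0 + X)) + a.0)) has moves -a-> s1, -b-> s0, -c-> s2
Q's transition system — 4 states:
  t0 = rec X. c.a.b.(b.X + (0 + X)) has moves -c-> t1
  t1 = a.b.(b.(rec X. c.a.b.(b.X + (0 + X))) + (0 + (rec X. c.a.b.(b.X + (0 + X))))) has moves -a-> t2
  t2 = b.(b.(rec X. c.a.b.(b.X + (0 + X))) + (0 + (rec X. c.a.b.(b.X + (0 + X))))) has moves -b-> t3
  t3 = b.(rec X. c.a.b.(b.X + (0 + X))) + (0 + (rec X. c.a.b.(b.X + (0 + X)))) has moves -b-> t0, -c-> t1
Coarsest stable partition (strong bisimilarity classes):
  B0 = {s0}
  B1 = {s1}
  B2 = {s2}
  B3 = {s3}
  B4 = {s4}
  B5 = {t0}
  B6 = {t1}
  B7 = {t2}
  B8 = {t3}
s0 ∈ B0, t0 ∈ B5 → different blocks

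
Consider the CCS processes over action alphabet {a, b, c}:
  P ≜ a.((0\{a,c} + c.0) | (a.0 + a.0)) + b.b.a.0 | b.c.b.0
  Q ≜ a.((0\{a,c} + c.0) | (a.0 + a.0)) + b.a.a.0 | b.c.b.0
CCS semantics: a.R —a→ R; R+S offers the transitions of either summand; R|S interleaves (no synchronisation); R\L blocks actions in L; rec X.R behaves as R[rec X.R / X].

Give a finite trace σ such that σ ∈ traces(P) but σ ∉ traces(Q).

bbb

Reachable graph of P (19 states):
  m0 = a.((0\{a,c} + c.0) | (a.0 + a.0)) + b.b.a.0 | b.c.b.0 → -a-> m1, -b-> m2, -b-> m3
  m1 = (0\{a,c} + c.0) | (a.0 + a.0) → -a-> m4, -c-> m5
  m2 = b.a.0 | b.c.b.0 → -b-> m6, -b-> m7
  m3 = b.b.a.0 | c.b.0 → -b-> m7, -c-> m8
  m4 = (0\{a,c} + c.0) | 0 → -c-> m9
  m5 = 0 | (a.0 + a.0) → -a-> m9
  m6 = a.0 | b.c.b.0 → -a-> m10, -b-> m11
  m7 = b.a.0 | c.b.0 → -b-> m11, -c-> m12
  m8 = b.b.a.0 | b.0 → -b-> m12, -b-> m13
  m9 = 0 | 0 → stopped
  m10 = 0 | b.c.b.0 → -b-> m14
  m11 = a.0 | c.b.0 → -a-> m14, -c-> m15
  m12 = b.a.0 | b.0 → -b-> m15, -b-> m16
  m13 = b.b.a.0 | 0 → -b-> m16
  m14 = 0 | c.b.0 → -c-> m17
  m15 = a.0 | b.0 → -a-> m17, -b-> m18
  m16 = b.a.0 | 0 → -b-> m18
  m17 = 0 | b.0 → -b-> m9
  m18 = a.0 | 0 → -a-> m9
Reachable graph of Q (19 states):
  n0 = a.((0\{a,c} + c.0) | (a.0 + a.0)) + b.a.a.0 | b.c.b.0 → -a-> n1, -b-> n2, -b-> n3
  n1 = (0\{a,c} + c.0) | (a.0 + a.0) → -a-> n4, -c-> n5
  n2 = a.a.0 | b.c.b.0 → -a-> n6, -b-> n7
  n3 = b.a.a.0 | c.b.0 → -b-> n7, -c-> n8
  n4 = (0\{a,c} + c.0) | 0 → -c-> n9
  n5 = 0 | (a.0 + a.0) → -a-> n9
  n6 = a.0 | b.c.b.0 → -a-> n10, -b-> n11
  n7 = a.a.0 | c.b.0 → -a-> n11, -c-> n12
  n8 = b.a.a.0 | b.0 → -b-> n12, -b-> n13
  n9 = 0 | 0 → stopped
  n10 = 0 | b.c.b.0 → -b-> n14
  n11 = a.0 | c.b.0 → -a-> n14, -c-> n15
  n12 = a.a.0 | b.0 → -a-> n15, -b-> n16
  n13 = b.a.a.0 | 0 → -b-> n16
  n14 = 0 | c.b.0 → -c-> n17
  n15 = a.0 | b.0 → -a-> n17, -b-> n18
  n16 = a.a.0 | 0 → -a-> n18
  n17 = 0 | b.0 → -b-> n9
  n18 = a.0 | 0 → -a-> n9
Trace ⟨bbb⟩ through P, begin at {m0}:
  [1] b ⇒ {m2, m3}
  [2] b ⇒ {m6, m7}
  [3] b ⇒ {m11}
  ✓ P
Trace ⟨bbb⟩ through Q, begin at {n0}:
  [1] b ⇒ {n2, n3}
  [2] b ⇒ {n7}
  [3] b ⇒ ∅  — Q cannot continue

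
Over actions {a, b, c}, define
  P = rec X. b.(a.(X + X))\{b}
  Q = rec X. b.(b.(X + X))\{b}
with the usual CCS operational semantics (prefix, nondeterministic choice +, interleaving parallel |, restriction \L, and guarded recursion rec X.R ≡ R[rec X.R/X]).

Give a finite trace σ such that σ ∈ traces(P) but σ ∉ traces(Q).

ba

LTS(P): 3 reachable states
  p0 = rec X. b.(a.(X + X))\{b} has moves -b-> p1
  p1 = (a.((rec X. b.(a.(X + X))\{b}) + (rec X. b.(a.(X + X))\{b})))\{b} has moves -a-> p2
  p2 = ((rec X. b.(a.(X + X))\{b}) + (rec X. b.(a.(X + X))\{b}))\{b} has moves (no moves)
LTS(Q): 2 reachable states
  q0 = rec X. b.(b.(X + X))\{b} has moves -b-> q1
  q1 = (b.((rec X. b.(b.(X + X))\{b}) + (rec X. b.(b.(X + X))\{b})))\{b} has moves (no moves)
Executing ba from P (initial set {p0}):
  [1] b ⇒ {p1}
  [2] a ⇒ {p2}
  — P admits the full trace.
Executing ba from Q (initial set {q0}):
  [1] b ⇒ {q1}
  [2] a ⇒ no successor for Q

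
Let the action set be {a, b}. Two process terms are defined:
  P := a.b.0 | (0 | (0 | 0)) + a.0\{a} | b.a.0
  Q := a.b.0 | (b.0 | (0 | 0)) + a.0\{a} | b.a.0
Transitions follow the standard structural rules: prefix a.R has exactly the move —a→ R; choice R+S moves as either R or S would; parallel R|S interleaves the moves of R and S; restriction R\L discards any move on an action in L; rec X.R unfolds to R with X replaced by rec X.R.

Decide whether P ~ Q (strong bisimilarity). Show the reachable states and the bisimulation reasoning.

P ≁ Q

P's transition system — 8 states:
  s0 = a.b.0 | (0 | (0 | 0)) + a.0\{a} | b.a.0 :: —a→ s1, —a→ s2, —b→ s3
  s1 = 0\{a} | b.a.0 :: —b→ s4
  s2 = b.0 | (0 | (0 | 0)) :: —b→ s5
  s3 = a.0\{a} | a.0 :: —a→ s4, —a→ s6
  s4 = 0\{a} | a.0 :: —a→ s7
  s5 = 0 | (0 | (0 | 0)) :: (no moves)
  s6 = a.0\{a} | 0 :: —a→ s7
  s7 = 0\{a} | 0 :: (no moves)
Q's transition system — 11 states:
  t0 = a.b.0 | (b.0 | (0 | 0)) + a.0\{a} | b.a.0 :: —a→ t1, —a→ t2, —b→ t3, —b→ t4
  t1 = 0\{a} | b.a.0 :: —b→ t5
  t2 = b.0 | (b.0 | (0 | 0)) :: —b→ t6, —b→ t7
  t3 = a.0\{a} | a.0 :: —a→ t5, —a→ t8
  t4 = a.b.0 | (0 | (0 | 0)) :: —a→ t7
  t5 = 0\{a} | a.0 :: —a→ t9
  t6 = 0 | (b.0 | (0 | 0)) :: —b→ t10
  t7 = b.0 | (0 | (0 | 0)) :: —b→ t10
  t8 = a.0\{a} | 0 :: —a→ t9
  t9 = 0\{a} | 0 :: (no moves)
  t10 = 0 | (0 | (0 | 0)) :: (no moves)
Coarsest stable partition (strong bisimilarity classes):
  B0 = {s0}
  B1 = {s1, t1}
  B2 = {s4, s6, t5, t8}
  B3 = {s5, s7, t10, t9}
  B4 = {s2, t6, t7}
  B5 = {s3, t3}
  B6 = {t0}
  B7 = {t4}
  B8 = {t2}
s0 ∈ B0, t0 ∈ B6 → different blocks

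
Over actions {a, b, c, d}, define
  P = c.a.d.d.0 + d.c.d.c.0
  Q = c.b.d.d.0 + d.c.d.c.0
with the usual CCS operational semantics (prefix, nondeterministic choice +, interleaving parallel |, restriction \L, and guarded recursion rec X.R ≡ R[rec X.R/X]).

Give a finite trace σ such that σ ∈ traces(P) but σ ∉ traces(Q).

ca

LTS(P): 8 reachable states
  s0 = c.a.d.d.0 + d.c.d.c.0 | --c--▸ s1, --d--▸ s2
  s1 = a.d.d.0 | --a--▸ s3
  s2 = c.d.c.0 | --c--▸ s4
  s3 = d.d.0 | --d--▸ s5
  s4 = d.c.0 | --d--▸ s6
  s5 = d.0 | --d--▸ s7
  s6 = c.0 | --c--▸ s7
  s7 = 0 | ·
LTS(Q): 8 reachable states
  t0 = c.b.d.d.0 + d.c.d.c.0 | --c--▸ t1, --d--▸ t2
  t1 = b.d.d.0 | --b--▸ t3
  t2 = c.d.c.0 | --c--▸ t4
  t3 = d.d.0 | --d--▸ t5
  t4 = d.c.0 | --d--▸ t6
  t5 = d.0 | --d--▸ t7
  t6 = c.0 | --c--▸ t7
  t7 = 0 | ·
Executing ca from P (initial set {s0}):
  [1] c ⇒ {s1}
  [2] a ⇒ {s3}
  ✓ P
Executing ca from Q (initial set {t0}):
  [1] c ⇒ {t1}
  [2] a ⇒ ∅  — Q cannot continue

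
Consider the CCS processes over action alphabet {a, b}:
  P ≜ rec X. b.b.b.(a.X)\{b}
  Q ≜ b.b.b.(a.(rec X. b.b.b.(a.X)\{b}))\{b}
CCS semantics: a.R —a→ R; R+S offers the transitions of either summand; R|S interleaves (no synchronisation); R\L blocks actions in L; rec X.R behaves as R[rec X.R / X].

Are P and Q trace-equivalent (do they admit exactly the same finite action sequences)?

trace-equivalent

Reachable graph of P (5 states):
  s0 = rec X. b.b.b.(a.X)\{b} :: -b-> s1
  s1 = b.b.(a.(rec X. b.b.b.(a.X)\{b}))\{b} :: -b-> s2
  s2 = b.(a.(rec X. b.b.b.(a.X)\{b}))\{b} :: -b-> s3
  s3 = (a.(rec X. b.b.b.(a.X)\{b}))\{b} :: -a-> s4
  s4 = (rec X. b.b.b.(a.X)\{b})\{b} :: stopped
Reachable graph of Q (5 states):
  t0 = b.b.b.(a.(rec X. b.b.b.(a.X)\{b}))\{b} :: -b-> t1
  t1 = b.b.(a.(rec X. b.b.b.(a.X)\{b}))\{b} :: -b-> t2
  t2 = b.(a.(rec X. b.b.b.(a.X)\{b}))\{b} :: -b-> t3
  t3 = (a.(rec X. b.b.b.(a.X)\{b}))\{b} :: -a-> t4
  t4 = (rec X. b.b.b.(a.X)\{b})\{b} :: stopped
Coarsest stable partition (strong bisimilarity classes):
  B0 = {s0, t0}
  B1 = {s1, t1}
  B2 = {s2, t2}
  B3 = {s3, t3}
  B4 = {s4, t4}
s0 ∈ B0, t0 ∈ B0 → same block
Bisimilar ⇒ trace-equivalent.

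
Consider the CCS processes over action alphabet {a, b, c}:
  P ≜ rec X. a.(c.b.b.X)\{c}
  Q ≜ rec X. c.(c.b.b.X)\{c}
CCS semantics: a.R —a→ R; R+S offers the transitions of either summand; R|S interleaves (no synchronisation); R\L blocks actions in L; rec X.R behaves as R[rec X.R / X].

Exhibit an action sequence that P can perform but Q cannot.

a

Reachable graph of P (2 states):
  s0 = rec X. a.(c.b.b.X)\{c} has moves ··a··> s1
  s1 = (c.b.b.(rec X. a.(c.b.b.X)\{c}))\{c} has moves deadlocked
Reachable graph of Q (2 states):
  t0 = rec X. c.(c.b.b.X)\{c} has moves ··c··> t1
  t1 = (c.b.b.(rec X. c.(c.b.b.X)\{c}))\{c} has moves deadlocked
Run σ = ⟨a⟩ on P: start {s0}
  step 1 (a): {s1}
  ✓ P
Run σ = ⟨a⟩ on Q: start {t0}
  step 1 (a): ∅  — Q cannot continue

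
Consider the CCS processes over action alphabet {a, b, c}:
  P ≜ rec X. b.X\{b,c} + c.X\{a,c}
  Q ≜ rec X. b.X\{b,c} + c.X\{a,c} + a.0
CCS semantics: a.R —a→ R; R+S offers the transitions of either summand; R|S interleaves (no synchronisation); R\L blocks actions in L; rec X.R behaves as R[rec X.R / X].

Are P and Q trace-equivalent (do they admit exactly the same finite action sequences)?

trace-distinct — witness ⟨a⟩

LTS(P): 4 reachable states
  p0 = rec X. b.X\{b,c} + c.X\{a,c} → =b=> p1, =c=> p2
  p1 = (rec X. b.X\{b,c} + c.X\{a,c})\{b,c} → deadlocked
  p2 = (rec X. b.X\{b,c} + c.X\{a,c})\{a,c} → =b=> p3
  p3 = (rec X. b.X\{b,c} + c.X\{a,c})\{b,c}\{a,c} → deadlocked
LTS(Q): 6 reachable states
  q0 = rec X. b.X\{b,c} + c.X\{a,c} + a.0 → =a=> q1, =b=> q2, =c=> q3
  q1 = 0 → deadlocked
  q2 = (rec X. b.X\{b,c} + c.X\{a,c} + a.0)\{b,c} → =a=> q4
  q3 = (rec X. b.X\{b,c} + c.X\{a,c} + a.0)\{a,c} → =b=> q5
  q4 = 0\{b,c} → deadlocked
  q5 = (rec X. b.X\{b,c} + c.X\{a,c} + a.0)\{b,c}\{a,c} → deadlocked
Executing a from Q (initial set {q0}):
  after a @ step 1: {q1}
  ✓ Q
Executing a from P (initial set {p0}):
  after a @ step 1: ∅  — P cannot continue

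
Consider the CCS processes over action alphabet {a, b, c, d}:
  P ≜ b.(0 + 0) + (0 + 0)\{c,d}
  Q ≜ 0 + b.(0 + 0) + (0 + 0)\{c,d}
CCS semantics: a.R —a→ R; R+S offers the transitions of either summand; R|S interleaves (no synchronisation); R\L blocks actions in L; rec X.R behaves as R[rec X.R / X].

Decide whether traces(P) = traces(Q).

traces(P) = traces(Q)

Reachable graph of P (2 states):
  m0 = b.(0 + 0) + (0 + 0)\{c,d} :: =b=> m1
  m1 = 0 + 0 :: stopped
Reachable graph of Q (2 states):
  n0 = 0 + b.(0 + 0) + (0 + 0)\{c,d} :: =b=> n1
  n1 = 0 + 0 :: stopped
Bisimilarity quotient blocks:
  B0 = {m0, n0}
  B1 = {m1, n1}
m0 ∈ B0, n0 ∈ B0 → same block
Bisimilar ⇒ trace-equivalent.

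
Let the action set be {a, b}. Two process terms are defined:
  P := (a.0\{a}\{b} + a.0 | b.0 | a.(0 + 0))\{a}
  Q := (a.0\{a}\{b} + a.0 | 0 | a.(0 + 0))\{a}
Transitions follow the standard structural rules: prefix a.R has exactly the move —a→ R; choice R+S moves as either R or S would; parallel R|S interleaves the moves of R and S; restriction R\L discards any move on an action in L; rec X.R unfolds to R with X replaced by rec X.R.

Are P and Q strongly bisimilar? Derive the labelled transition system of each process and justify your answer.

Reachable graph of P (2 states):
  p0 = (a.0\{a}\{b} + a.0 | b.0 | a.(0 + 0))\{a} → -b-> p1
  p1 = (a.0 | 0 | a.(0 + 0))\{a} → ∅
Reachable graph of Q (1 states):
  q0 = (a.0\{a}\{b} + a.0 | 0 | a.(0 + 0))\{a} → ∅
Coarsest stable partition (strong bisimilarity classes):
  B0 = {p0}
  B1 = {p1, q0}
p0 ∈ B0, q0 ∈ B1 → different blocks

P ≁ Q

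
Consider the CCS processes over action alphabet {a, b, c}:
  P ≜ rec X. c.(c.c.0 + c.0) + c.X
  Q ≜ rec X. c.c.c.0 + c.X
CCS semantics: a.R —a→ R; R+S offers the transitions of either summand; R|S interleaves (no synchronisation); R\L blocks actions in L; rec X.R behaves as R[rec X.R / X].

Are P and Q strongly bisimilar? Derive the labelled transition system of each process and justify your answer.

NO

P's transition system — 4 states:
  m0 = rec X. c.(c.c.0 + c.0) + c.X → ··c··> m0, ··c··> m1
  m1 = c.c.0 + c.0 → ··c··> m2, ··c··> m3
  m2 = 0 → ·
  m3 = c.0 → ··c··> m2
Q's transition system — 4 states:
  n0 = rec X. c.c.c.0 + c.X → ··c··> n0, ··c··> n1
  n1 = c.c.0 → ··c··> n2
  n2 = c.0 → ··c··> n3
  n3 = 0 → ·
Coarsest stable partition (strong bisimilarity classes):
  B0 = {m0}
  B1 = {m1}
  B2 = {m3, n2}
  B3 = {m2, n3}
  B4 = {n0}
  B5 = {n1}
m0 ∈ B0, n0 ∈ B4 → different blocks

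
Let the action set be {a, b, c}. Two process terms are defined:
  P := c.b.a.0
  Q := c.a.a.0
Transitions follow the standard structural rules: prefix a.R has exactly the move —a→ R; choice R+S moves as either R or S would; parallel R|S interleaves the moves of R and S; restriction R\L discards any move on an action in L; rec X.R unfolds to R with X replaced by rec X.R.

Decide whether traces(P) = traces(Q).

LTS(P): 4 reachable states
  s0 = c.b.a.0 → -c-> s1
  s1 = b.a.0 → -b-> s2
  s2 = a.0 → -a-> s3
  s3 = 0 → stopped
LTS(Q): 4 reachable states
  t0 = c.a.a.0 → -c-> t1
  t1 = a.a.0 → -a-> t2
  t2 = a.0 → -a-> t3
  t3 = 0 → stopped
Run σ = ⟨cb⟩ on P: start {s0}
  step 1 (c): {s1}
  step 2 (b): {s2}
  ✓ P
Run σ = ⟨cb⟩ on Q: start {t0}
  step 1 (c): {t1}
  step 2 (b): no successor for Q

trace-distinct — witness ⟨cb⟩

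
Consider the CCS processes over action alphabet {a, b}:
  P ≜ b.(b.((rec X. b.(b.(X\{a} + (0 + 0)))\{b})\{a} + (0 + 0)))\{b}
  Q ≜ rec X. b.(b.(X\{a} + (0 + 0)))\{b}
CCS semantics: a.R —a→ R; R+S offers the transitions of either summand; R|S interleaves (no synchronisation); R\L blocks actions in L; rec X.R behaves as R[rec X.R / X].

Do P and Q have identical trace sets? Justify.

P's transition system — 2 states:
  m0 = b.(b.((rec X. b.(b.(X\{a} + (0 + 0)))\{b})\{a} + (0 + 0)))\{b} has moves —b→ m1
  m1 = (b.((rec X. b.(b.(X\{a} + (0 + 0)))\{b})\{a} + (0 + 0)))\{b} has moves ∅
Q's transition system — 2 states:
  n0 = rec X. b.(b.(X\{a} + (0 + 0)))\{b} has moves —b→ n1
  n1 = (b.((rec X. b.(b.(X\{a} + (0 + 0)))\{b})\{a} + (0 + 0)))\{b} has moves ∅
Partition-refinement fixed point:
  B0 = {m0, n0}
  B1 = {m1, n1}
m0 ∈ B0, n0 ∈ B0 → same block
Bisimilar ⇒ trace-equivalent.

traces(P) = traces(Q)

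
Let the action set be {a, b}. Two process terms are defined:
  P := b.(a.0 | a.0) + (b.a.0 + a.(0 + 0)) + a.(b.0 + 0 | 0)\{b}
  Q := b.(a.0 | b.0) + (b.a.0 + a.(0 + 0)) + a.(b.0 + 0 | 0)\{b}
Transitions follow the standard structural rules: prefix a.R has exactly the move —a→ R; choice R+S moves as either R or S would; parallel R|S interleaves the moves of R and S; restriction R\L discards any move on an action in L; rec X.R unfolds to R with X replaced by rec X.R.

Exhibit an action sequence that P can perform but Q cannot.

P's transition system — 9 states:
  s0 = b.(a.0 | a.0) + (b.a.0 + a.(0 + 0)) + a.(b.0 + 0 | 0)\{b} → -a-> s1, -a-> s2, -b-> s3, -b-> s4
  s1 = (b.0 + 0 | 0)\{b} → ·
  s2 = 0 + 0 → ·
  s3 = a.0 → -a-> s5
  s4 = a.0 | a.0 → -a-> s6, -a-> s7
  s5 = 0 → ·
  s6 = 0 | a.0 → -a-> s8
  s7 = a.0 | 0 → -a-> s8
  s8 = 0 | 0 → ·
Q's transition system — 9 states:
  t0 = b.(a.0 | b.0) + (b.a.0 + a.(0 + 0)) + a.(b.0 + 0 | 0)\{b} → -a-> t1, -a-> t2, -b-> t3, -b-> t4
  t1 = (b.0 + 0 | 0)\{b} → ·
  t2 = 0 + 0 → ·
  t3 = a.0 → -a-> t5
  t4 = a.0 | b.0 → -a-> t6, -b-> t7
  t5 = 0 → ·
  t6 = 0 | b.0 → -b-> t8
  t7 = a.0 | 0 → -a-> t8
  t8 = 0 | 0 → ·
Trace ⟨baa⟩ through P, begin at {s0}:
  [1] b ⇒ {s3, s4}
  [2] a ⇒ {s5, s6, s7}
  [3] a ⇒ {s8}
  ✓ P
Trace ⟨baa⟩ through Q, begin at {t0}:
  [1] b ⇒ {t3, t4}
  [2] a ⇒ {t5, t6}
  [3] a ⇒ ∅  — Q cannot continue

baa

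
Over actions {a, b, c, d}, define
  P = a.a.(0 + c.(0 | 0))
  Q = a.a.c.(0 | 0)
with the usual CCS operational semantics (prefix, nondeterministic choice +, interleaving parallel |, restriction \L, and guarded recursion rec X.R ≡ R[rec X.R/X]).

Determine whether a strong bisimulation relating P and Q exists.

P ~ Q

LTS(P): 4 reachable states
  s0 = a.a.(0 + c.(0 | 0)) :: =a=> s1
  s1 = a.(0 + c.(0 | 0)) :: =a=> s2
  s2 = 0 + c.(0 | 0) :: =c=> s3
  s3 = 0 | 0 :: deadlocked
LTS(Q): 4 reachable states
  t0 = a.a.c.(0 | 0) :: =a=> t1
  t1 = a.c.(0 | 0) :: =a=> t2
  t2 = c.(0 | 0) :: =c=> t3
  t3 = 0 | 0 :: deadlocked
Partition-refinement fixed point:
  B0 = {s0, t0}
  B1 = {s1, t1}
  B2 = {s2, t2}
  B3 = {s3, t3}
s0 ∈ B0, t0 ∈ B0 → same block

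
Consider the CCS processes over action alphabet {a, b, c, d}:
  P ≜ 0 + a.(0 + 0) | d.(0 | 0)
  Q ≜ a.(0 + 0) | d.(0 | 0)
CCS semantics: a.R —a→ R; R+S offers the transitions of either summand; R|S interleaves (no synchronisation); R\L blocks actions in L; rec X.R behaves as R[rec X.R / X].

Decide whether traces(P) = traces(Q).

traces(P) = traces(Q)

Reachable graph of P (4 states):
  p0 = 0 + a.(0 + 0) | d.(0 | 0) | ··a··> p1, ··d··> p2
  p1 = (0 + 0) | d.(0 | 0) | ··d··> p3
  p2 = a.(0 + 0) | (0 | 0) | ··a··> p3
  p3 = (0 + 0) | (0 | 0) | deadlocked
Reachable graph of Q (4 states):
  q0 = a.(0 + 0) | d.(0 | 0) | ··a··> q1, ··d··> q2
  q1 = (0 + 0) | d.(0 | 0) | ··d··> q3
  q2 = a.(0 + 0) | (0 | 0) | ··a··> q3
  q3 = (0 + 0) | (0 | 0) | deadlocked
Bisimilarity quotient blocks:
  B0 = {p0, q0}
  B1 = {p2, q2}
  B2 = {p3, q3}
  B3 = {p1, q1}
p0 ∈ B0, q0 ∈ B0 → same block
Bisimilar ⇒ trace-equivalent.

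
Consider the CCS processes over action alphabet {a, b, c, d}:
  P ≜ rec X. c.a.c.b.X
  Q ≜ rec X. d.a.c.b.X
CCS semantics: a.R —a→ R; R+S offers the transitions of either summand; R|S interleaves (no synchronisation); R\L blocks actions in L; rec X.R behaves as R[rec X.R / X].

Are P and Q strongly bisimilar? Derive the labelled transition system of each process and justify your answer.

P ≁ Q

P's transition system — 4 states:
  p0 = rec X. c.a.c.b.X :: ··c··> p1
  p1 = a.c.b.(rec X. c.a.c.b.X) :: ··a··> p2
  p2 = c.b.(rec X. c.a.c.b.X) :: ··c··> p3
  p3 = b.(rec X. c.a.c.b.X) :: ··b··> p0
Q's transition system — 4 states:
  q0 = rec X. d.a.c.b.X :: ··d··> q1
  q1 = a.c.b.(rec X. d.a.c.b.X) :: ··a··> q2
  q2 = c.b.(rec X. d.a.c.b.X) :: ··c··> q3
  q3 = b.(rec X. d.a.c.b.X) :: ··b··> q0
Coarsest stable partition (strong bisimilarity classes):
  B0 = {p0}
  B1 = {p1}
  B2 = {p2}
  B3 = {p3}
  B4 = {q0}
  B5 = {q1}
  B6 = {q2}
  B7 = {q3}
p0 ∈ B0, q0 ∈ B4 → different blocks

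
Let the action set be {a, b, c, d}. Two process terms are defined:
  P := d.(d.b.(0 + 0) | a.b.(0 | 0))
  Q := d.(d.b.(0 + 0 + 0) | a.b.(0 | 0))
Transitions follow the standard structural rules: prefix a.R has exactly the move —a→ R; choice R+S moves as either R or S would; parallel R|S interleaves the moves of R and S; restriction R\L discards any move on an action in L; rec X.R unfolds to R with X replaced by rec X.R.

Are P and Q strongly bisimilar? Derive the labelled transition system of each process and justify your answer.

P's transition system — 10 states:
  m0 = d.(d.b.(0 + 0) | a.b.(0 | 0)) | ··d··> m1
  m1 = d.b.(0 + 0) | a.b.(0 | 0) | ··a··> m2, ··d··> m3
  m2 = d.b.(0 + 0) | b.(0 | 0) | ··b··> m4, ··d··> m5
  m3 = b.(0 + 0) | a.b.(0 | 0) | ··a··> m5, ··b··> m6
  m4 = d.b.(0 + 0) | (0 | 0) | ··d··> m7
  m5 = b.(0 + 0) | b.(0 | 0) | ··b··> m7, ··b··> m8
  m6 = (0 + 0) | a.b.(0 | 0) | ··a··> m8
  m7 = b.(0 + 0) | (0 | 0) | ··b··> m9
  m8 = (0 + 0) | b.(0 | 0) | ··b··> m9
  m9 = (0 + 0) | (0 | 0) | deadlocked
Q's transition system — 10 states:
  n0 = d.(d.b.(0 + 0 + 0) | a.b.(0 | 0)) | ··d··> n1
  n1 = d.b.(0 + 0 + 0) | a.b.(0 | 0) | ··a··> n2, ··d··> n3
  n2 = d.b.(0 + 0 + 0) | b.(0 | 0) | ··b··> n4, ··d··> n5
  n3 = b.(0 + 0 + 0) | a.b.(0 | 0) | ··a··> n5, ··b··> n6
  n4 = d.b.(0 + 0 + 0) | (0 | 0) | ··d··> n7
  n5 = b.(0 + 0 + 0) | b.(0 | 0) | ··b··> n7, ··b··> n8
  n6 = (0 + 0 + 0) | a.b.(0 | 0) | ··a··> n8
  n7 = b.(0 + 0 + 0) | (0 | 0) | ··b··> n9
  n8 = (0 + 0 + 0) | b.(0 | 0) | ··b··> n9
  n9 = (0 + 0 + 0) | (0 | 0) | deadlocked
Coarsest stable partition (strong bisimilarity classes):
  B0 = {m0, n0}
  B1 = {m1, n1}
  B2 = {m3, n3}
  B3 = {m6, n6}
  B4 = {m7, m8, n7, n8}
  B5 = {m9, n9}
  B6 = {m5, n5}
  B7 = {m2, n2}
  B8 = {m4, n4}
m0 ∈ B0, n0 ∈ B0 → same block

YES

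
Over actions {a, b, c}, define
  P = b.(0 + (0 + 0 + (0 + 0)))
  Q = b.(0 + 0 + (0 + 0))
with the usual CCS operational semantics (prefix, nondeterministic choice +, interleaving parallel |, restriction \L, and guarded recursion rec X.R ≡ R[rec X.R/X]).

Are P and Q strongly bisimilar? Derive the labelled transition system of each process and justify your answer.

P's transition system — 2 states:
  s0 = b.(0 + (0 + 0 + (0 + 0))) | --b--▸ s1
  s1 = 0 + (0 + 0 + (0 + 0)) | deadlocked
Q's transition system — 2 states:
  t0 = b.(0 + 0 + (0 + 0)) | --b--▸ t1
  t1 = 0 + 0 + (0 + 0) | deadlocked
Coarsest stable partition (strong bisimilarity classes):
  B0 = {s0, t0}
  B1 = {s1, t1}
s0 ∈ B0, t0 ∈ B0 → same block

P ~ Q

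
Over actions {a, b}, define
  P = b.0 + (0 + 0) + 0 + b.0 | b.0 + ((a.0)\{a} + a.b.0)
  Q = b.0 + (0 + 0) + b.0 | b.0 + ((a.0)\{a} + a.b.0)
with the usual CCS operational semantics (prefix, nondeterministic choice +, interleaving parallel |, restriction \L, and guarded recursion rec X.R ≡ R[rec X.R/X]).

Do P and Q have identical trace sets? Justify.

trace-equivalent

P's transition system — 6 states:
  m0 = b.0 + (0 + 0) + 0 + b.0 | b.0 + ((a.0)\{a} + a.b.0) ⊢ --a--▸ m1, --b--▸ m2, --b--▸ m3, --b--▸ m4
  m1 = b.0 ⊢ --b--▸ m2
  m2 = 0 ⊢ ·
  m3 = 0 | b.0 ⊢ --b--▸ m5
  m4 = b.0 | 0 ⊢ --b--▸ m5
  m5 = 0 | 0 ⊢ ·
Q's transition system — 6 states:
  n0 = b.0 + (0 + 0) + b.0 | b.0 + ((a.0)\{a} + a.b.0) ⊢ --a--▸ n1, --b--▸ n2, --b--▸ n3, --b--▸ n4
  n1 = b.0 ⊢ --b--▸ n2
  n2 = 0 ⊢ ·
  n3 = 0 | b.0 ⊢ --b--▸ n5
  n4 = b.0 | 0 ⊢ --b--▸ n5
  n5 = 0 | 0 ⊢ ·
Bisimilarity quotient blocks:
  B0 = {m0, n0}
  B1 = {m1, m3, m4, n1, n3, n4}
  B2 = {m2, m5, n2, n5}
m0 ∈ B0, n0 ∈ B0 → same block
Bisimilar ⇒ trace-equivalent.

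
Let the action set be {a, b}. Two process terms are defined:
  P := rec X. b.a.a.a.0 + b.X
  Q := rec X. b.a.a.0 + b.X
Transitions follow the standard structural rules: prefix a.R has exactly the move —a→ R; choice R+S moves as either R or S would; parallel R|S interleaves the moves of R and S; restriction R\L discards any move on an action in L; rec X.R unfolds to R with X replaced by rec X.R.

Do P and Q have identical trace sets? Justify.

LTS(P): 5 reachable states
  u0 = rec X. b.a.a.a.0 + b.X ⊢ ··b··> u0, ··b··> u1
  u1 = a.a.a.0 ⊢ ··a··> u2
  u2 = a.a.0 ⊢ ··a··> u3
  u3 = a.0 ⊢ ··a··> u4
  u4 = 0 ⊢ ·
LTS(Q): 4 reachable states
  v0 = rec X. b.a.a.0 + b.X ⊢ ··b··> v0, ··b··> v1
  v1 = a.a.0 ⊢ ··a··> v2
  v2 = a.0 ⊢ ··a··> v3
  v3 = 0 ⊢ ·
Executing baaa from P (initial set {u0}):
  after b @ step 1: {u0, u1}
  after a @ step 2: {u2}
  after a @ step 3: {u3}
  after a @ step 4: {u4}
  ✓ P
Executing baaa from Q (initial set {v0}):
  after b @ step 1: {v0, v1}
  after a @ step 2: {v2}
  after a @ step 3: {v3}
  after a @ step 4: ∅ (Q stuck)

trace-distinct — witness ⟨baaa⟩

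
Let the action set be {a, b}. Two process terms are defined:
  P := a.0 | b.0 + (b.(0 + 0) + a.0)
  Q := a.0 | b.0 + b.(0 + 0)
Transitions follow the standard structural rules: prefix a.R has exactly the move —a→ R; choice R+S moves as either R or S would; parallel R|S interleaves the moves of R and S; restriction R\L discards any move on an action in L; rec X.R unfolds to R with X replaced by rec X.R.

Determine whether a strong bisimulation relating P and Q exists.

not bisimilar

LTS(P): 6 reachable states
  p0 = a.0 | b.0 + (b.(0 + 0) + a.0) :: =a=> p1, =a=> p2, =b=> p3, =b=> p4
  p1 = 0 :: deadlocked
  p2 = 0 | b.0 :: =b=> p5
  p3 = 0 + 0 :: deadlocked
  p4 = a.0 | 0 :: =a=> p5
  p5 = 0 | 0 :: deadlocked
LTS(Q): 5 reachable states
  q0 = a.0 | b.0 + b.(0 + 0) :: =a=> q1, =b=> q2, =b=> q3
  q1 = 0 | b.0 :: =b=> q4
  q2 = 0 + 0 :: deadlocked
  q3 = a.0 | 0 :: =a=> q4
  q4 = 0 | 0 :: deadlocked
Coarsest stable partition (strong bisimilarity classes):
  B0 = {p0}
  B1 = {p1, p3, p5, q2, q4}
  B2 = {p2, q1}
  B3 = {p4, q3}
  B4 = {q0}
p0 ∈ B0, q0 ∈ B4 → different blocks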